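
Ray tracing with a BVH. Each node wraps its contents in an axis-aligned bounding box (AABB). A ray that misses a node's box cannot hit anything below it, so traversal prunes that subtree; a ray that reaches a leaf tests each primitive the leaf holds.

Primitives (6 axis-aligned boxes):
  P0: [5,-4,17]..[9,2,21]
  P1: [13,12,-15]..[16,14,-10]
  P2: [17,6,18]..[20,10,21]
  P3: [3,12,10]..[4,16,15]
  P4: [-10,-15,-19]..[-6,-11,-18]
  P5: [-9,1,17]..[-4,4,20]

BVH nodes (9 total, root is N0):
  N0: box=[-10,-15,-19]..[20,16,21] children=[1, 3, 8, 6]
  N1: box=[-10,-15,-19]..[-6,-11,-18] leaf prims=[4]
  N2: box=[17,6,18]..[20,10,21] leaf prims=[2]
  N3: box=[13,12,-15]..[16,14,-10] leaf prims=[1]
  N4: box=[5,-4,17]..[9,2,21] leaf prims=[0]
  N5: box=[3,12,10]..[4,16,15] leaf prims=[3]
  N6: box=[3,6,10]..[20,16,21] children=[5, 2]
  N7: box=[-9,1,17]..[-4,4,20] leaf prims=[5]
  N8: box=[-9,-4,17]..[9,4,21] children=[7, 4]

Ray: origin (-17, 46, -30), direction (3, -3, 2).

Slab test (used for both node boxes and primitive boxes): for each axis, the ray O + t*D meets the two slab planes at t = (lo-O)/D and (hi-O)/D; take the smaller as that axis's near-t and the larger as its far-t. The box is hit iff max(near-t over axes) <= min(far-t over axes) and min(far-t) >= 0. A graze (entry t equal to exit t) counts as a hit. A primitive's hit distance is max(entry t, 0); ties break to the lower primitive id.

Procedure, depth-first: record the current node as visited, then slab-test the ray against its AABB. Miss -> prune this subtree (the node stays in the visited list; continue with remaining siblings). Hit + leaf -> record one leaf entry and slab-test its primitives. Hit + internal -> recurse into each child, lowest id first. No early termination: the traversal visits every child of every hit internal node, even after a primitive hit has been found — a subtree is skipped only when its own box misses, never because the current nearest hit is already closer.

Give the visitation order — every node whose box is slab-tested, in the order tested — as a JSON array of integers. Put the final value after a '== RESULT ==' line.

Walk:
N0 x:[7/3,37/3] y:[10,61/3] z:[11/2,51/2] -> hit [10,37/3], descend [1, 3, 6, 8]
  N1 x:[7/3,11/3] y:[19,61/3] z:[11/2,6] -> miss, prune
  N3 x:[10,11] y:[32/3,34/3] z:[15/2,10] -> miss, prune
  N6 x:[20/3,37/3] y:[10,40/3] z:[20,51/2] -> miss, prune
  N8 x:[8/3,26/3] y:[14,50/3] z:[47/2,51/2] -> miss, prune

Visited [0, 1, 3, 6, 8]. Tests: 5 box, 0 leaf. Nearest: miss.

== RESULT ==
[0, 1, 3, 6, 8]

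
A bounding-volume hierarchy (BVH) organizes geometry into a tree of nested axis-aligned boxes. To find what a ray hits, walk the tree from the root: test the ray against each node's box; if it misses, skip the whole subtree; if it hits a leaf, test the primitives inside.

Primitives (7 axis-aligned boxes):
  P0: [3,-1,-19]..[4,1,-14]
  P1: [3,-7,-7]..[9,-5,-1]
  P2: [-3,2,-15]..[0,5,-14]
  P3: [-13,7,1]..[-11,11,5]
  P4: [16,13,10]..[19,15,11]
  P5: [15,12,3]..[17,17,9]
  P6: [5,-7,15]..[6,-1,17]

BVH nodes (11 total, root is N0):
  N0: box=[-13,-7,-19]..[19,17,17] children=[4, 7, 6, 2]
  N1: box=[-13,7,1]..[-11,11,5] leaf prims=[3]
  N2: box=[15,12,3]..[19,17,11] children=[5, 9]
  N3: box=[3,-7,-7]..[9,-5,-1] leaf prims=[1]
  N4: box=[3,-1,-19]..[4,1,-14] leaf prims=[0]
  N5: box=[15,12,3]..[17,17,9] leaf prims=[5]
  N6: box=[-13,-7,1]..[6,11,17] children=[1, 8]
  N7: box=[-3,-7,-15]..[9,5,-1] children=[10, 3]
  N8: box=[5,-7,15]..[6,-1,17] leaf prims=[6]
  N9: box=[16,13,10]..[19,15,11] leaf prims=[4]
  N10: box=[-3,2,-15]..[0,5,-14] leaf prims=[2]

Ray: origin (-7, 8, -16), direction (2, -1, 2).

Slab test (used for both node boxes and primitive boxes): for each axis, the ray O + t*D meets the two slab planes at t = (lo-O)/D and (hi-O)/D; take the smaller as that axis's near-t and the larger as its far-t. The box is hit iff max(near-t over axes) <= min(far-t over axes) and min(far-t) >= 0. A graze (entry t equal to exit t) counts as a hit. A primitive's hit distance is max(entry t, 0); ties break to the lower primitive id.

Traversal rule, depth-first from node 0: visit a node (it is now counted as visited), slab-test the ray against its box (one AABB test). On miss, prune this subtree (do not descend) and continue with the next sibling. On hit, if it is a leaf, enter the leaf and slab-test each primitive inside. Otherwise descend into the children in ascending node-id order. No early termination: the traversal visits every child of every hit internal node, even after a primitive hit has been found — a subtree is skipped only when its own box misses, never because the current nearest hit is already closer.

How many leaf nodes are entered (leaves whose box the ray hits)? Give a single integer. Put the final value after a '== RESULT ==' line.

Traverse from the root:
N0 x:[-3,13] y:[-9,15] z:[-3/2,33/2] -> hit [-3/2,13], descend [2, 4, 6, 7]
  N2 x:[11,13] y:[-9,-4] z:[19/2,27/2] -> miss, prune
  N4 x:[5,11/2] y:[7,9] z:[-3/2,1] -> miss, prune
  N6 x:[-3,13/2] y:[-3,15] z:[17/2,33/2] -> miss, prune
  N7 x:[2,8] y:[3,15] z:[1/2,15/2] -> hit [3,15/2], descend [3, 10]
    N3 x:[5,8] y:[13,15] z:[9/2,15/2] -> miss, prune
    N10 x:[2,7/2] y:[3,6] z:[1/2,1] -> miss, prune

Summary -> nodes [0, 2, 4, 6, 7, 3, 10]; box-tests=7; leaf-entries=0; first=miss

== RESULT ==
0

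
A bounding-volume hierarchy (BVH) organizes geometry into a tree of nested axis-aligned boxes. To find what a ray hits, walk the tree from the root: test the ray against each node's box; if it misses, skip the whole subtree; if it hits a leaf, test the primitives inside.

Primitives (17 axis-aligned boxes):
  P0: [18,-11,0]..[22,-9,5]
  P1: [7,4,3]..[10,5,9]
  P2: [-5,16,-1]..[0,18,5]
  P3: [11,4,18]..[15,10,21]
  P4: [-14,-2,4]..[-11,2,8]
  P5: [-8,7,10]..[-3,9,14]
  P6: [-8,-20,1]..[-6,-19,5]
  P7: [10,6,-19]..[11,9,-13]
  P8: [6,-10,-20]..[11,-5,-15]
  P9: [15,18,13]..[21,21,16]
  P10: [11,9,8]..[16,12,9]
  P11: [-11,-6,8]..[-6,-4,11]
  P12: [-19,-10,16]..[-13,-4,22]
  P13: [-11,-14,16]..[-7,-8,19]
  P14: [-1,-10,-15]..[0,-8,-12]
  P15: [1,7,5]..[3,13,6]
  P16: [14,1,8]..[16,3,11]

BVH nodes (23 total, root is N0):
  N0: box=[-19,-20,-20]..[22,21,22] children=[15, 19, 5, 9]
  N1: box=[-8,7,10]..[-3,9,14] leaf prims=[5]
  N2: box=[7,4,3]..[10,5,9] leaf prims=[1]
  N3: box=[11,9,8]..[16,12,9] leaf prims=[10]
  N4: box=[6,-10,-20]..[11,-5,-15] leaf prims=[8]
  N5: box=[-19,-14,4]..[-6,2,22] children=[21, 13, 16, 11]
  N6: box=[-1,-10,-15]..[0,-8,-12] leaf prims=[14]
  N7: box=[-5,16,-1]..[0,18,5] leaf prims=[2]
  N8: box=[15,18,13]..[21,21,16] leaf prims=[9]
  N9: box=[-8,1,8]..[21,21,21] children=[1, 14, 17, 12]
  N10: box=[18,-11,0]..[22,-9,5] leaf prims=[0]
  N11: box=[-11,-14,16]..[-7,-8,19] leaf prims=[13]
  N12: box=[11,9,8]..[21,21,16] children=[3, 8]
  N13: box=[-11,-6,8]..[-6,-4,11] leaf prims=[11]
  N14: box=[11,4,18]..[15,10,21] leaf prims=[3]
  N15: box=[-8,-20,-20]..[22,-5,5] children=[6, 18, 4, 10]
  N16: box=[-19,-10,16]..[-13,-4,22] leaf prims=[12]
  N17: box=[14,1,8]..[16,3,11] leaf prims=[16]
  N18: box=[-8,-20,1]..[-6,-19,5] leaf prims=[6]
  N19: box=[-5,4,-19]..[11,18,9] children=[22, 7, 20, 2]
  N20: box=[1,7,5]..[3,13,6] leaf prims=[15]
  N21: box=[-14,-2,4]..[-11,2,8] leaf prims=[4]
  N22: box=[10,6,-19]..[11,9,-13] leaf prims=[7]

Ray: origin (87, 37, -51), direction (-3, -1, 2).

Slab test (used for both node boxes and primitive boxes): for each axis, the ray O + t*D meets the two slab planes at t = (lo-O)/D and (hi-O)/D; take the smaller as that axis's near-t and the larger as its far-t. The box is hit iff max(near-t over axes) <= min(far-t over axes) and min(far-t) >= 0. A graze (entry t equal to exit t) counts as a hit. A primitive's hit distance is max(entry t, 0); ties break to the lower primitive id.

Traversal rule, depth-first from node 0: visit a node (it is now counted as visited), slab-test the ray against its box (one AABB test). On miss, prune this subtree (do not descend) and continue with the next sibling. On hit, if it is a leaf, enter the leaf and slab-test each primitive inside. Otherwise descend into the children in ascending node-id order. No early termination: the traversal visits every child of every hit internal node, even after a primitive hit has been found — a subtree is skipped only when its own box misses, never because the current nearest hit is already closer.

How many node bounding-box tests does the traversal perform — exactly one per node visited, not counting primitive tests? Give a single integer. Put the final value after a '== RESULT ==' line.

Trace the traversal:
N0 x:[65/3,106/3] y:[16,57] z:[31/2,73/2] -> hit [65/3,106/3], descend [5, 9, 15, 19]
  N5 x:[31,106/3] y:[35,51] z:[55/2,73/2] -> hit [35,106/3], descend [11, 13, 16, 21]
    N11 x:[94/3,98/3] y:[45,51] z:[67/2,35] -> miss, prune
    N13 x:[31,98/3] y:[41,43] z:[59/2,31] -> miss, prune
    N16 x:[100/3,106/3] y:[41,47] z:[67/2,73/2] -> miss, prune
    N21 x:[98/3,101/3] y:[35,39] z:[55/2,59/2] -> miss, prune
  N9 x:[22,95/3] y:[16,36] z:[59/2,36] -> hit [59/2,95/3], descend [1, 12, 14, 17]
    N1 x:[30,95/3] y:[28,30] z:[61/2,65/2] -> miss, prune
    N12 x:[22,76/3] y:[16,28] z:[59/2,67/2] -> miss, prune
    N14 x:[24,76/3] y:[27,33] z:[69/2,36] -> miss, prune
    N17 x:[71/3,73/3] y:[34,36] z:[59/2,31] -> miss, prune
  N15 x:[65/3,95/3] y:[42,57] z:[31/2,28] -> miss, prune
  N19 x:[76/3,92/3] y:[19,33] z:[16,30] -> hit [76/3,30], descend [2, 7, 20, 22]
    N2 x:[77/3,80/3] y:[32,33] z:[27,30] -> miss, prune
    N7 x:[29,92/3] y:[19,21] z:[25,28] -> miss, prune
    N20 x:[28,86/3] y:[24,30] z:[28,57/2] -> hit [28,57/2] leaf, test {P15@t=28}
    N22 x:[76/3,77/3] y:[28,31] z:[16,19] -> miss, prune

Summary -> nodes [0, 5, 11, 13, 16, 21, 9, 1, 12, 14, 17, 15, 19, 2, 7, 20, 22]; box-tests=17; leaf-entries=1; first=P15

== RESULT ==
17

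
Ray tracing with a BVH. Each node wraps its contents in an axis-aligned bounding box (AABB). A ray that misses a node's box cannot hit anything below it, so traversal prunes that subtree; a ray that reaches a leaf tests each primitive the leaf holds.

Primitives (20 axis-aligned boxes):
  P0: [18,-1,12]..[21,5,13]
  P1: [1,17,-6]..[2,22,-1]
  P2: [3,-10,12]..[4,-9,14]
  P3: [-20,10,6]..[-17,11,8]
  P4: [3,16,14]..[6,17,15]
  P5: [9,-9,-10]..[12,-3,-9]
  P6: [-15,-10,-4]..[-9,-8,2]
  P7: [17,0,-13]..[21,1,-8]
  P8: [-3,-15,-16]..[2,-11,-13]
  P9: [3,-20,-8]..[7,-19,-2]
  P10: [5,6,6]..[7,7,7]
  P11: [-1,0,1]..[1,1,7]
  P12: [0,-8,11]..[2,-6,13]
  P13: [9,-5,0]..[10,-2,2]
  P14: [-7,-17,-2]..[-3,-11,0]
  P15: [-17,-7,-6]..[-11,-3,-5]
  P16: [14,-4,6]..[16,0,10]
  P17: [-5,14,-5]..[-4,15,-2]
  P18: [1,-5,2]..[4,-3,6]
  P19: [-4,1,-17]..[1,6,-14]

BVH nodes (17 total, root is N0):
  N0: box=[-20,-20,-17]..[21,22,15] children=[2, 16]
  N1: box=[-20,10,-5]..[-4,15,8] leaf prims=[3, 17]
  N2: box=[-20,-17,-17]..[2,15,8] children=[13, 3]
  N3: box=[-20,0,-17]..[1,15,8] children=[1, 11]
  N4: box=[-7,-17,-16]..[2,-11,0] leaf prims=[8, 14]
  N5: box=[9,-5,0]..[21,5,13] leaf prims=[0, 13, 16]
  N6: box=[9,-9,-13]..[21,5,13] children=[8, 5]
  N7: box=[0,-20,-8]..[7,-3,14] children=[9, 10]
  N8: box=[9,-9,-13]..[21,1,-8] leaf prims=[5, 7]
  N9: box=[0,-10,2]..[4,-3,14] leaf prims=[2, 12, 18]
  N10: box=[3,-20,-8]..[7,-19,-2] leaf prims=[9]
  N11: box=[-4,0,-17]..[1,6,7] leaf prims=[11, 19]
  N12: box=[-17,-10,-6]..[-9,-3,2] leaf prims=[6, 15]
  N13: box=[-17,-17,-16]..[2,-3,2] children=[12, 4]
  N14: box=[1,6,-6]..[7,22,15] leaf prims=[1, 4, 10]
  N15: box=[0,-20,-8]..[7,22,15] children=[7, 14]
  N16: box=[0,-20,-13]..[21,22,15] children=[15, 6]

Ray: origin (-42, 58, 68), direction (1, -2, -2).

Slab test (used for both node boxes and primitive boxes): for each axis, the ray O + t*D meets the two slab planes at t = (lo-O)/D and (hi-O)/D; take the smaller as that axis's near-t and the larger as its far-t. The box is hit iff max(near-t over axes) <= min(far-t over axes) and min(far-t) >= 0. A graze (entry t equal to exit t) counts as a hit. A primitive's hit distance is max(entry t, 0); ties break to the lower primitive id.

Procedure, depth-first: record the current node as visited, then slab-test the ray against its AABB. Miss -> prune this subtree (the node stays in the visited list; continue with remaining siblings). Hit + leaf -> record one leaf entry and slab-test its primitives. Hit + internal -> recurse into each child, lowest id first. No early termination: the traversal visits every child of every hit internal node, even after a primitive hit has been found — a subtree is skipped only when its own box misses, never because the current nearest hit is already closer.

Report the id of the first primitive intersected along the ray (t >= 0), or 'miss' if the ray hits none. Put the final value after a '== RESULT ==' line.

Walk:
N0 x:[22,63] y:[18,39] z:[53/2,85/2] -> hit [53/2,39], descend [2, 16]
  N2 x:[22,44] y:[43/2,75/2] z:[30,85/2] -> hit [30,75/2], descend [3, 13]
    N3 x:[22,43] y:[43/2,29] z:[30,85/2] -> miss, prune
    N13 x:[25,44] y:[61/2,75/2] z:[33,42] -> hit [33,75/2], descend [4, 12]
      N4 x:[35,44] y:[69/2,75/2] z:[34,42] -> hit [35,75/2] leaf, test {P8(miss), P14@t=35}
      N12 x:[25,33] y:[61/2,34] z:[33,37] -> hit [33,33] leaf, test {P6@t=33, P15(miss)}
  N16 x:[42,63] y:[18,39] z:[53/2,81/2] -> miss, prune

Visited [0, 2, 3, 13, 4, 12, 16]. Tests: 7 box, 2 leaf. Nearest: P6.

== RESULT ==
6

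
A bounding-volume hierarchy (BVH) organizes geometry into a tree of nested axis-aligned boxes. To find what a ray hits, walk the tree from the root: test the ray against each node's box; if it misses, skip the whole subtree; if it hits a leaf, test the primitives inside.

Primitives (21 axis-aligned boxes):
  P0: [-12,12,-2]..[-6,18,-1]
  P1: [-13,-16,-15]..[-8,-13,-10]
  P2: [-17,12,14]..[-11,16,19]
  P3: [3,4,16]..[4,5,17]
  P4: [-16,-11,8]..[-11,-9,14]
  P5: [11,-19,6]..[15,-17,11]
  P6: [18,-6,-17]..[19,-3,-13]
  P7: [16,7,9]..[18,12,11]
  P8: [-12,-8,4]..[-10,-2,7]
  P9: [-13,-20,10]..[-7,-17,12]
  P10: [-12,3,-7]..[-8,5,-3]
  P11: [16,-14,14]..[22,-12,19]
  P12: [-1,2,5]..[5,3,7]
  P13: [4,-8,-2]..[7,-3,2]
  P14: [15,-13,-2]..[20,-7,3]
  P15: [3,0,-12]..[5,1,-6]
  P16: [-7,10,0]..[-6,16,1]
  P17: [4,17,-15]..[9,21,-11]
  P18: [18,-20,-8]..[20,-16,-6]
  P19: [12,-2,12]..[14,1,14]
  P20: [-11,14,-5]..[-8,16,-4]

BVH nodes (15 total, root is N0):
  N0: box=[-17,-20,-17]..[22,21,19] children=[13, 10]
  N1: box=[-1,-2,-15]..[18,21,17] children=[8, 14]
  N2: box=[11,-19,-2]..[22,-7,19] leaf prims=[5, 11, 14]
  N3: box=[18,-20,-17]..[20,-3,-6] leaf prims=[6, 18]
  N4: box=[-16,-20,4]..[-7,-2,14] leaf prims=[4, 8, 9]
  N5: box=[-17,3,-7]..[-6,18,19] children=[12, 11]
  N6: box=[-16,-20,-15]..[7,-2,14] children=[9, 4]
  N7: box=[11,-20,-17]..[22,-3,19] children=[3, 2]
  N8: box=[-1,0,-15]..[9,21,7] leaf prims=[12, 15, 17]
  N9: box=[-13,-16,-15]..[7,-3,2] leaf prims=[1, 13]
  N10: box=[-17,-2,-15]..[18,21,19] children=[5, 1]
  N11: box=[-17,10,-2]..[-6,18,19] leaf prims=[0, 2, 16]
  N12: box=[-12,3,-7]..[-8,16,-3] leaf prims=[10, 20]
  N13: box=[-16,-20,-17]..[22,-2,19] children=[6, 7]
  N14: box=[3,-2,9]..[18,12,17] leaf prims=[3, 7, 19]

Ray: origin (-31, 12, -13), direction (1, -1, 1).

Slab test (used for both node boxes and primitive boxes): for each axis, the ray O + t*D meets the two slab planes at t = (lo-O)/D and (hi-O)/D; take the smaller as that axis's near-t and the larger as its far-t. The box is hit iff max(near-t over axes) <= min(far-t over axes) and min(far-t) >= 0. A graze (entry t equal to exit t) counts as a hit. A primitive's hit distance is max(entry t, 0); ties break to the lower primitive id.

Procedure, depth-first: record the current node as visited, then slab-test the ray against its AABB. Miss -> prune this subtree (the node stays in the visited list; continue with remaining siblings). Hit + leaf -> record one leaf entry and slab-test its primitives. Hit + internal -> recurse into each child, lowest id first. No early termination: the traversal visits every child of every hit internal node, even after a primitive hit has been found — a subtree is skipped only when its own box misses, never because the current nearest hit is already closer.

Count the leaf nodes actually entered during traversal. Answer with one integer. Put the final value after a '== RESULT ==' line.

Walk:
N0 x:[14,53] y:[-9,32] z:[-4,32] -> hit [14,32], descend [10, 13]
  N10 x:[14,49] y:[-9,14] z:[-2,32] -> hit [14,14], descend [1, 5]
    N1 x:[30,49] y:[-9,14] z:[-2,30] -> miss, prune
    N5 x:[14,25] y:[-6,9] z:[6,32] -> miss, prune
  N13 x:[15,53] y:[14,32] z:[-4,32] -> hit [15,32], descend [6, 7]
    N6 x:[15,38] y:[14,32] z:[-2,27] -> hit [15,27], descend [4, 9]
      N4 x:[15,24] y:[14,32] z:[17,27] -> hit [17,24] leaf, test {P4(miss), P8@t=19, P9(miss)}
      N9 x:[18,38] y:[15,28] z:[-2,15] -> miss, prune
    N7 x:[42,53] y:[15,32] z:[-4,32] -> miss, prune

order=[0, 10, 1, 5, 13, 6, 4, 9, 7]  |boxes|=9  |leaves|=1  hit=P8

== RESULT ==
1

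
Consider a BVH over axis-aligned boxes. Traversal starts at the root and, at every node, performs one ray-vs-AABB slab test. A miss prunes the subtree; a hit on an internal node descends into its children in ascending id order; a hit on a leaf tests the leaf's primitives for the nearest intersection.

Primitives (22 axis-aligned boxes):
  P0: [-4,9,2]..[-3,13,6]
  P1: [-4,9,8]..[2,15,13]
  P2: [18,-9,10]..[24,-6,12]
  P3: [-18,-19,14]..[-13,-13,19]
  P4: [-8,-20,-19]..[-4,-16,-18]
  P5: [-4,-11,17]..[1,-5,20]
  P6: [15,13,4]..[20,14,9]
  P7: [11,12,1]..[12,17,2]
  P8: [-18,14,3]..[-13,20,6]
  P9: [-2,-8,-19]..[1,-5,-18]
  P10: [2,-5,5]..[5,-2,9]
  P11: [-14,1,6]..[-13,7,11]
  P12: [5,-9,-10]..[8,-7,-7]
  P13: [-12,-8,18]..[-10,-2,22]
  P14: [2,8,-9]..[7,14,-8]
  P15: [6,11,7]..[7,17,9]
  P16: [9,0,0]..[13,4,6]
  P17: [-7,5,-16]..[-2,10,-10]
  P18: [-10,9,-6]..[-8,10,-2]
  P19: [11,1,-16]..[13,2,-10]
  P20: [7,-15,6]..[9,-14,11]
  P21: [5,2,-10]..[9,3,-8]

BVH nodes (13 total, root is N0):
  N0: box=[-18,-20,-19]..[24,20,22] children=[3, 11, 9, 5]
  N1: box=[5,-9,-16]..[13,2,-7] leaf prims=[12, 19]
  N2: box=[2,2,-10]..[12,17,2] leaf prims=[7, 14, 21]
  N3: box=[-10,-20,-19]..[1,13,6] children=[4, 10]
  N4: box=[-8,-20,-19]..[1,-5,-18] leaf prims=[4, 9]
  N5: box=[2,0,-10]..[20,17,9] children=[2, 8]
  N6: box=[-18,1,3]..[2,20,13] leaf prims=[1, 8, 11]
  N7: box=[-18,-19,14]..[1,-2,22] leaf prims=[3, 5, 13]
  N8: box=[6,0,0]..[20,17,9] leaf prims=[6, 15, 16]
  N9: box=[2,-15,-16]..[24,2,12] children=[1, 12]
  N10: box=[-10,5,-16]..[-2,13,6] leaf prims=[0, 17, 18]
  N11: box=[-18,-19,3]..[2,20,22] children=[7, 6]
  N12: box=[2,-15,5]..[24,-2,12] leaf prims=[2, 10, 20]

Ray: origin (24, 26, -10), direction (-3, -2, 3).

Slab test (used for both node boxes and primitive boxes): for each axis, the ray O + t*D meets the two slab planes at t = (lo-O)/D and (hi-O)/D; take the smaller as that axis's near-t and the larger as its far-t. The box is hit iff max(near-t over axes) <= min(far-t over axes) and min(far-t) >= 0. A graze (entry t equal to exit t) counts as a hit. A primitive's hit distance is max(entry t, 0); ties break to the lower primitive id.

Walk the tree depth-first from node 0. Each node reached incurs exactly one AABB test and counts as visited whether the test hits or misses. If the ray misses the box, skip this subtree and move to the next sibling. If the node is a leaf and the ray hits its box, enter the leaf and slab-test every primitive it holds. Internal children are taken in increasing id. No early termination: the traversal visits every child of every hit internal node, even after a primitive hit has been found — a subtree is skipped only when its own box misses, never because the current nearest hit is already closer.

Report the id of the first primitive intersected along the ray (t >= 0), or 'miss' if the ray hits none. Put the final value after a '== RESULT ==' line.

Traverse from the root:
N0 x:[0,14] y:[3,23] z:[-3,32/3] -> hit [3,32/3], descend [3, 5, 9, 11]
  N3 x:[23/3,34/3] y:[13/2,23] z:[-3,16/3] -> miss, prune
  N5 x:[4/3,22/3] y:[9/2,13] z:[0,19/3] -> hit [9/2,19/3], descend [2, 8]
    N2 x:[4,22/3] y:[9/2,12] z:[0,4] -> miss, prune
    N8 x:[4/3,6] y:[9/2,13] z:[10/3,19/3] -> hit [9/2,6] leaf, test {P6(miss), P15@t=17/3, P16(miss)}
  N9 x:[0,22/3] y:[12,41/2] z:[-2,22/3] -> miss, prune
  N11 x:[22/3,14] y:[3,45/2] z:[13/3,32/3] -> hit [22/3,32/3], descend [6, 7]
    N6 x:[22/3,14] y:[3,25/2] z:[13/3,23/3] -> hit [22/3,23/3] leaf, test {P1@t=22/3, P8(miss), P11(miss)}
    N7 x:[23/3,14] y:[14,45/2] z:[8,32/3] -> miss, prune

Visited [0, 3, 5, 2, 8, 9, 11, 6, 7]. Tests: 9 box, 2 leaf. Nearest: P15.

== RESULT ==
15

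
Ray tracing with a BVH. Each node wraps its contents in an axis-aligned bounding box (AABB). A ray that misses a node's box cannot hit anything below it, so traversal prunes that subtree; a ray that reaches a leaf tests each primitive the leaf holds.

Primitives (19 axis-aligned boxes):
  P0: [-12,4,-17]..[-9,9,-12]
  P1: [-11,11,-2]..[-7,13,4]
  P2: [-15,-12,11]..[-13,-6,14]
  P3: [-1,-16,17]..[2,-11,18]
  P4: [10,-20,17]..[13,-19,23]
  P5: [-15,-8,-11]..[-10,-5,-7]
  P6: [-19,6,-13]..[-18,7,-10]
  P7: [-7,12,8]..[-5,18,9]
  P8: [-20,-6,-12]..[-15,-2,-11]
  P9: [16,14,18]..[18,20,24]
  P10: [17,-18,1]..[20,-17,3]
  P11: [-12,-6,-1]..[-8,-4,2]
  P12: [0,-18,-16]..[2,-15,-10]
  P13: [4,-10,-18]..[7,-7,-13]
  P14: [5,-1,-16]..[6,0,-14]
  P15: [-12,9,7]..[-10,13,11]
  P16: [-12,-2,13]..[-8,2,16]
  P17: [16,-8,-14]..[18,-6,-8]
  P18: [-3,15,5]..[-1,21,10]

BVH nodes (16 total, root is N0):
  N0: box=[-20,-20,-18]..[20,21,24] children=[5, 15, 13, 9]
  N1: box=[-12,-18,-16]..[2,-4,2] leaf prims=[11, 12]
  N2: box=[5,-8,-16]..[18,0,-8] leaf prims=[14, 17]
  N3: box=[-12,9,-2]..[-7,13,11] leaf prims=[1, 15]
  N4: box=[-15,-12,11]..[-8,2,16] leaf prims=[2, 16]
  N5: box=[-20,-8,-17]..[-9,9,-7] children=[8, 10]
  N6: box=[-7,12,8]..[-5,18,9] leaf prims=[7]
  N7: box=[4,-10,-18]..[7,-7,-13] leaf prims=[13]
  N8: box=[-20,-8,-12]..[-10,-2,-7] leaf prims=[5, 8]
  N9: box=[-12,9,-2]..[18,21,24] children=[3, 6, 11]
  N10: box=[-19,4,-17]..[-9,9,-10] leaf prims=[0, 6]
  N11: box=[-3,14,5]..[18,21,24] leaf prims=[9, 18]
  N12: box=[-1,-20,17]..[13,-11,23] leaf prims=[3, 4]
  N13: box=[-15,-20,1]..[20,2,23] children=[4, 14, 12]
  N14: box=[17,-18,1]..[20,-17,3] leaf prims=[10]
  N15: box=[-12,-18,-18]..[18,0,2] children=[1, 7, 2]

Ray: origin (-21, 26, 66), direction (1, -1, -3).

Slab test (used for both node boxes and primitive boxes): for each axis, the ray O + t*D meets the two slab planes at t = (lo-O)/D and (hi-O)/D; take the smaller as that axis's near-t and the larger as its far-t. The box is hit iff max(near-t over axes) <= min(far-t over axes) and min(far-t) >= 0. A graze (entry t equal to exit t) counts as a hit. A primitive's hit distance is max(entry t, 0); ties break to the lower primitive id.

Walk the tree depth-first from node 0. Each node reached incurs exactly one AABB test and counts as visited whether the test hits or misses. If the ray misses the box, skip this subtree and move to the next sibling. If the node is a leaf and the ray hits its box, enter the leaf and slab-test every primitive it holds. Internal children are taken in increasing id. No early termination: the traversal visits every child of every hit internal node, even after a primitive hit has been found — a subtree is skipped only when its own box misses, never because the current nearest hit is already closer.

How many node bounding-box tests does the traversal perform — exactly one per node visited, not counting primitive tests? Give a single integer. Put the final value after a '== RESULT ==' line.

Trace the traversal:
N0 x:[1,41] y:[5,46] z:[14,28] -> hit [14,28], descend [5, 9, 13, 15]
  N5 x:[1,12] y:[17,34] z:[73/3,83/3] -> miss, prune
  N9 x:[9,39] y:[5,17] z:[14,68/3] -> hit [14,17], descend [3, 6, 11]
    N3 x:[9,14] y:[13,17] z:[55/3,68/3] -> miss, prune
    N6 x:[14,16] y:[8,14] z:[19,58/3] -> miss, prune
    N11 x:[18,39] y:[5,12] z:[14,61/3] -> miss, prune
  N13 x:[6,41] y:[24,46] z:[43/3,65/3] -> miss, prune
  N15 x:[9,39] y:[26,44] z:[64/3,28] -> hit [26,28], descend [1, 2, 7]
    N1 x:[9,23] y:[30,44] z:[64/3,82/3] -> miss, prune
    N2 x:[26,39] y:[26,34] z:[74/3,82/3] -> hit [26,82/3] leaf, test {P14@t=80/3, P17(miss)}
    N7 x:[25,28] y:[33,36] z:[79/3,28] -> miss, prune

Summary -> nodes [0, 5, 9, 3, 6, 11, 13, 15, 1, 2, 7]; box-tests=11; leaf-entries=1; first=P14

== RESULT ==
11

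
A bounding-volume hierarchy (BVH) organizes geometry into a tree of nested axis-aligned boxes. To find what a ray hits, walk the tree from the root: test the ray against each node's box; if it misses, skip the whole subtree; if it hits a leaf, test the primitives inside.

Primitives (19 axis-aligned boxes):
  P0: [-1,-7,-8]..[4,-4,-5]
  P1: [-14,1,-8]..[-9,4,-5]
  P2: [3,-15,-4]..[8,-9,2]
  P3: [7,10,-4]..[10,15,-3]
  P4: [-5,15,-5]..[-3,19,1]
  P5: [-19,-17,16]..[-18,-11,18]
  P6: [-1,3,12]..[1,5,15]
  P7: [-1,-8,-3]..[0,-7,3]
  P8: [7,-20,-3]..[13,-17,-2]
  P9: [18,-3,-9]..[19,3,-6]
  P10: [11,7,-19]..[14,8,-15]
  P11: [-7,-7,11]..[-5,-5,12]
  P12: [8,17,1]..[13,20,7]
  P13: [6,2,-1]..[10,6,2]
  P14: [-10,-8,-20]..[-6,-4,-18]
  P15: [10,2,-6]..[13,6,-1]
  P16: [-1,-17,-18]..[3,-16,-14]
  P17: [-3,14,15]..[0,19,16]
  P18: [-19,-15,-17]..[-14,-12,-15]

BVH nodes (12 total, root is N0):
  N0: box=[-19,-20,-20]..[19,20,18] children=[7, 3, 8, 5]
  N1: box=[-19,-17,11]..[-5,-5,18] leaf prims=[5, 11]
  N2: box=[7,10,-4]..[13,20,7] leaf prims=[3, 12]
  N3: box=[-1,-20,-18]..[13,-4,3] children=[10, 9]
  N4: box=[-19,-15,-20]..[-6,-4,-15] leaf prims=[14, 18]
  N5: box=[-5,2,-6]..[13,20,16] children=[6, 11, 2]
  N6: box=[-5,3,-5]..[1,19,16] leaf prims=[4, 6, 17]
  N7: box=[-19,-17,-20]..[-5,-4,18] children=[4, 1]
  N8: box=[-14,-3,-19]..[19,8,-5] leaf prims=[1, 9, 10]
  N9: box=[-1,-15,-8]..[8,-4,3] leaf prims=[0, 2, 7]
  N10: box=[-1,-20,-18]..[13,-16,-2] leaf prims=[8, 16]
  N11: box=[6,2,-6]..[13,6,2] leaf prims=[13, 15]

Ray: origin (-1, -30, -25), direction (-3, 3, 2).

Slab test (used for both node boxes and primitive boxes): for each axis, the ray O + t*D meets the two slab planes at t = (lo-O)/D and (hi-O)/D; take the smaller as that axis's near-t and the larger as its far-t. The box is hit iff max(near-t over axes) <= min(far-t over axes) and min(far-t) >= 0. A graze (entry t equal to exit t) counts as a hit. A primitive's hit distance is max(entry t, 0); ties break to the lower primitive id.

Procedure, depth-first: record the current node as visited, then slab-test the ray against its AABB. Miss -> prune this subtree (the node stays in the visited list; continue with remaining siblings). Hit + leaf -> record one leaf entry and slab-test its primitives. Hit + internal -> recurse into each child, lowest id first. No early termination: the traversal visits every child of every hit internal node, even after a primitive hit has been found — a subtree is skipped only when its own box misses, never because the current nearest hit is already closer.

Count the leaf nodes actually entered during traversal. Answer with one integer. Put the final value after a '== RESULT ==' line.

Traverse from the root:
N0 x:[-20/3,6] y:[10/3,50/3] z:[5/2,43/2] -> hit [10/3,6], descend [3, 5, 7, 8]
  N3 x:[-14/3,0] y:[10/3,26/3] z:[7/2,14] -> miss, prune
  N5 x:[-14/3,4/3] y:[32/3,50/3] z:[19/2,41/2] -> miss, prune
  N7 x:[4/3,6] y:[13/3,26/3] z:[5/2,43/2] -> hit [13/3,6], descend [1, 4]
    N1 x:[4/3,6] y:[13/3,25/3] z:[18,43/2] -> miss, prune
    N4 x:[5/3,6] y:[5,26/3] z:[5/2,5] -> hit [5,5] leaf, test {P14(miss), P18@t=5}
  N8 x:[-20/3,13/3] y:[9,38/3] z:[3,10] -> miss, prune

Summary -> nodes [0, 3, 5, 7, 1, 4, 8]; box-tests=7; leaf-entries=1; first=P18

== RESULT ==
1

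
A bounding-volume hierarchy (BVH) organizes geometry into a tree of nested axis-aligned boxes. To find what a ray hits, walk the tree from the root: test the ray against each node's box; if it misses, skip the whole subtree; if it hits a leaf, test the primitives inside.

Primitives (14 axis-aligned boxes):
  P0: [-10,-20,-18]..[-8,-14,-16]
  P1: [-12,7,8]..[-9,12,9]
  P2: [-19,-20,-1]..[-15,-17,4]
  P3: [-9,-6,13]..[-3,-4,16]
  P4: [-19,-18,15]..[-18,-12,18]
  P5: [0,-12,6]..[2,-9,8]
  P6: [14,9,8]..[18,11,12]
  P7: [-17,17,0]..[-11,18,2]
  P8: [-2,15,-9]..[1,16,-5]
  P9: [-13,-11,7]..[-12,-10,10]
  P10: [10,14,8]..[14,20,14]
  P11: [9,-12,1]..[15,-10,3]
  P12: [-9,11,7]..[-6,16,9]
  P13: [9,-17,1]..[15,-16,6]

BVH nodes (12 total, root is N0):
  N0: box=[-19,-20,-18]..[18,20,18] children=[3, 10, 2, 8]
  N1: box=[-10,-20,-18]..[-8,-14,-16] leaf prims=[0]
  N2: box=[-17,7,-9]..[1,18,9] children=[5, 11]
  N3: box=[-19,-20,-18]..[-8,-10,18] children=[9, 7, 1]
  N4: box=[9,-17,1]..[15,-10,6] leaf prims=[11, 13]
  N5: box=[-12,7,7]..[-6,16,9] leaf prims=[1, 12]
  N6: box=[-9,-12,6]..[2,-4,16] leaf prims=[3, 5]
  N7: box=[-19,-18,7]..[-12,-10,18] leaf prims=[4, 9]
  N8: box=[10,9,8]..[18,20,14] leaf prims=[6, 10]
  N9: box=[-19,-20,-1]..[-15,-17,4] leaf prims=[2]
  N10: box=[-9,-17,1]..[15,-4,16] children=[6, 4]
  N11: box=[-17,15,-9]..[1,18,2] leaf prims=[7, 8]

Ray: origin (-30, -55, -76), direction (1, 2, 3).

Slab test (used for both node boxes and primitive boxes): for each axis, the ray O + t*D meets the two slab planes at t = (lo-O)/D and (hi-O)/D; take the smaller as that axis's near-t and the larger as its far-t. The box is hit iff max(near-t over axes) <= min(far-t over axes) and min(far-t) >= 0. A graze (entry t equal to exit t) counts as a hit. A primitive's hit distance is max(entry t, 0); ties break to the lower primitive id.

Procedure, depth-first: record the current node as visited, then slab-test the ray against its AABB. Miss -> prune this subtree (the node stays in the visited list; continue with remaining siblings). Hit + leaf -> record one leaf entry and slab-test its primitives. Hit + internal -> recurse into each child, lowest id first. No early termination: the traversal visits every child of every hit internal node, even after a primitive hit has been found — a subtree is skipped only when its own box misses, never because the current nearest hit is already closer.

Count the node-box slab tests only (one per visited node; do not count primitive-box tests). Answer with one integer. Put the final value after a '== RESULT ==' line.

Walk:
N0 x:[11,48] y:[35/2,75/2] z:[58/3,94/3] -> hit [58/3,94/3], descend [2, 3, 8, 10]
  N2 x:[13,31] y:[31,73/2] z:[67/3,85/3] -> miss, prune
  N3 x:[11,22] y:[35/2,45/2] z:[58/3,94/3] -> hit [58/3,22], descend [1, 7, 9]
    N1 x:[20,22] y:[35/2,41/2] z:[58/3,20] -> hit [20,20] leaf, test {P0@t=20}
    N7 x:[11,18] y:[37/2,45/2] z:[83/3,94/3] -> miss, prune
    N9 x:[11,15] y:[35/2,19] z:[25,80/3] -> miss, prune
  N8 x:[40,48] y:[32,75/2] z:[28,30] -> miss, prune
  N10 x:[21,45] y:[19,51/2] z:[77/3,92/3] -> miss, prune

Visited [0, 2, 3, 1, 7, 9, 8, 10]. Tests: 8 box, 1 leaf. Nearest: P0.

== RESULT ==
8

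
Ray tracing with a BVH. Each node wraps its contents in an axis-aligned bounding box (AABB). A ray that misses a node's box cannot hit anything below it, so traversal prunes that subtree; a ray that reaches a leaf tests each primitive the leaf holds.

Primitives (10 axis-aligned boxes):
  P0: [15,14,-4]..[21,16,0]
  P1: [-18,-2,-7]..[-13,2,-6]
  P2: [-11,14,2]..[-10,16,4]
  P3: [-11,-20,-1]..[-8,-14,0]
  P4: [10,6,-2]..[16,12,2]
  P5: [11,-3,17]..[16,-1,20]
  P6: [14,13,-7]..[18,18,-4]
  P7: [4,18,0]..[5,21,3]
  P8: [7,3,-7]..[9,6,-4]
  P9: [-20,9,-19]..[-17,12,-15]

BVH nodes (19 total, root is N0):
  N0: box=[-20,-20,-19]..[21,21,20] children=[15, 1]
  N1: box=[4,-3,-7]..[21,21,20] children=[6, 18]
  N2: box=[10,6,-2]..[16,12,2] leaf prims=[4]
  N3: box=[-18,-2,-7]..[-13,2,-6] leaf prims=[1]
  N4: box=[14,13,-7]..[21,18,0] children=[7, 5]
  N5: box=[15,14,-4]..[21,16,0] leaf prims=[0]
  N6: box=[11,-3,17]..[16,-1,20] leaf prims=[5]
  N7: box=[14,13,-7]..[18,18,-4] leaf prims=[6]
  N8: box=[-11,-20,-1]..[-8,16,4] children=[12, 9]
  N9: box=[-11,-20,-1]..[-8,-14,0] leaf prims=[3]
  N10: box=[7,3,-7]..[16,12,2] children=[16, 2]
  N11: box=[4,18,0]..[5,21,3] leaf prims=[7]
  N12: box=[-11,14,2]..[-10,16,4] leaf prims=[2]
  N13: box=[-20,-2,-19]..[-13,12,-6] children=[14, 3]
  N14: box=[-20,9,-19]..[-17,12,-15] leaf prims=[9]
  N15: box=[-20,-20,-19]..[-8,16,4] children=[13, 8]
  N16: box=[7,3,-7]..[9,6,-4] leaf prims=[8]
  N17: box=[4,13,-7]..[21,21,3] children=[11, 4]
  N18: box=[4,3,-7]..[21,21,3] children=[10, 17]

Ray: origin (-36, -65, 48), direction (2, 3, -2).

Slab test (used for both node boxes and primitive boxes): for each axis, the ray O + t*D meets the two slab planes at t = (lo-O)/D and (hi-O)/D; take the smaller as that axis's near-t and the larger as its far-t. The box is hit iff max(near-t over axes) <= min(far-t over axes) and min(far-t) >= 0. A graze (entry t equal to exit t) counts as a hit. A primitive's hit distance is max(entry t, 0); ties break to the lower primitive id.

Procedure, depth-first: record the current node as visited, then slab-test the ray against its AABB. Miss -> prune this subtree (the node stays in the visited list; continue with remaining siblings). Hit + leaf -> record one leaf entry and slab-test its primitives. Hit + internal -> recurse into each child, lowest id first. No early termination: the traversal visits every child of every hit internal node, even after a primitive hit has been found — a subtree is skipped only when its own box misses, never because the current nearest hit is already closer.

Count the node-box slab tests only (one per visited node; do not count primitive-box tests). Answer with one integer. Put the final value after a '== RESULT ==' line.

Walk:
N0 x:[8,57/2] y:[15,86/3] z:[14,67/2] -> hit [15,57/2], descend [1, 15]
  N1 x:[20,57/2] y:[62/3,86/3] z:[14,55/2] -> hit [62/3,55/2], descend [6, 18]
    N6 x:[47/2,26] y:[62/3,64/3] z:[14,31/2] -> miss, prune
    N18 x:[20,57/2] y:[68/3,86/3] z:[45/2,55/2] -> hit [68/3,55/2], descend [10, 17]
      N10 x:[43/2,26] y:[68/3,77/3] z:[23,55/2] -> hit [23,77/3], descend [2, 16]
        N2 x:[23,26] y:[71/3,77/3] z:[23,25] -> hit [71/3,25] leaf, test {P4@t=71/3}
        N16 x:[43/2,45/2] y:[68/3,71/3] z:[26,55/2] -> miss, prune
      N17 x:[20,57/2] y:[26,86/3] z:[45/2,55/2] -> hit [26,55/2], descend [4, 11]
        N4 x:[25,57/2] y:[26,83/3] z:[24,55/2] -> hit [26,55/2], descend [5, 7]
          N5 x:[51/2,57/2] y:[79/3,27] z:[24,26] -> miss, prune
          N7 x:[25,27] y:[26,83/3] z:[26,55/2] -> hit [26,27] leaf, test {P6@t=26}
        N11 x:[20,41/2] y:[83/3,86/3] z:[45/2,24] -> miss, prune
  N15 x:[8,14] y:[15,27] z:[22,67/2] -> miss, prune

order=[0, 1, 6, 18, 10, 2, 16, 17, 4, 5, 7, 11, 15]  |boxes|=13  |leaves|=2  hit=P4

== RESULT ==
13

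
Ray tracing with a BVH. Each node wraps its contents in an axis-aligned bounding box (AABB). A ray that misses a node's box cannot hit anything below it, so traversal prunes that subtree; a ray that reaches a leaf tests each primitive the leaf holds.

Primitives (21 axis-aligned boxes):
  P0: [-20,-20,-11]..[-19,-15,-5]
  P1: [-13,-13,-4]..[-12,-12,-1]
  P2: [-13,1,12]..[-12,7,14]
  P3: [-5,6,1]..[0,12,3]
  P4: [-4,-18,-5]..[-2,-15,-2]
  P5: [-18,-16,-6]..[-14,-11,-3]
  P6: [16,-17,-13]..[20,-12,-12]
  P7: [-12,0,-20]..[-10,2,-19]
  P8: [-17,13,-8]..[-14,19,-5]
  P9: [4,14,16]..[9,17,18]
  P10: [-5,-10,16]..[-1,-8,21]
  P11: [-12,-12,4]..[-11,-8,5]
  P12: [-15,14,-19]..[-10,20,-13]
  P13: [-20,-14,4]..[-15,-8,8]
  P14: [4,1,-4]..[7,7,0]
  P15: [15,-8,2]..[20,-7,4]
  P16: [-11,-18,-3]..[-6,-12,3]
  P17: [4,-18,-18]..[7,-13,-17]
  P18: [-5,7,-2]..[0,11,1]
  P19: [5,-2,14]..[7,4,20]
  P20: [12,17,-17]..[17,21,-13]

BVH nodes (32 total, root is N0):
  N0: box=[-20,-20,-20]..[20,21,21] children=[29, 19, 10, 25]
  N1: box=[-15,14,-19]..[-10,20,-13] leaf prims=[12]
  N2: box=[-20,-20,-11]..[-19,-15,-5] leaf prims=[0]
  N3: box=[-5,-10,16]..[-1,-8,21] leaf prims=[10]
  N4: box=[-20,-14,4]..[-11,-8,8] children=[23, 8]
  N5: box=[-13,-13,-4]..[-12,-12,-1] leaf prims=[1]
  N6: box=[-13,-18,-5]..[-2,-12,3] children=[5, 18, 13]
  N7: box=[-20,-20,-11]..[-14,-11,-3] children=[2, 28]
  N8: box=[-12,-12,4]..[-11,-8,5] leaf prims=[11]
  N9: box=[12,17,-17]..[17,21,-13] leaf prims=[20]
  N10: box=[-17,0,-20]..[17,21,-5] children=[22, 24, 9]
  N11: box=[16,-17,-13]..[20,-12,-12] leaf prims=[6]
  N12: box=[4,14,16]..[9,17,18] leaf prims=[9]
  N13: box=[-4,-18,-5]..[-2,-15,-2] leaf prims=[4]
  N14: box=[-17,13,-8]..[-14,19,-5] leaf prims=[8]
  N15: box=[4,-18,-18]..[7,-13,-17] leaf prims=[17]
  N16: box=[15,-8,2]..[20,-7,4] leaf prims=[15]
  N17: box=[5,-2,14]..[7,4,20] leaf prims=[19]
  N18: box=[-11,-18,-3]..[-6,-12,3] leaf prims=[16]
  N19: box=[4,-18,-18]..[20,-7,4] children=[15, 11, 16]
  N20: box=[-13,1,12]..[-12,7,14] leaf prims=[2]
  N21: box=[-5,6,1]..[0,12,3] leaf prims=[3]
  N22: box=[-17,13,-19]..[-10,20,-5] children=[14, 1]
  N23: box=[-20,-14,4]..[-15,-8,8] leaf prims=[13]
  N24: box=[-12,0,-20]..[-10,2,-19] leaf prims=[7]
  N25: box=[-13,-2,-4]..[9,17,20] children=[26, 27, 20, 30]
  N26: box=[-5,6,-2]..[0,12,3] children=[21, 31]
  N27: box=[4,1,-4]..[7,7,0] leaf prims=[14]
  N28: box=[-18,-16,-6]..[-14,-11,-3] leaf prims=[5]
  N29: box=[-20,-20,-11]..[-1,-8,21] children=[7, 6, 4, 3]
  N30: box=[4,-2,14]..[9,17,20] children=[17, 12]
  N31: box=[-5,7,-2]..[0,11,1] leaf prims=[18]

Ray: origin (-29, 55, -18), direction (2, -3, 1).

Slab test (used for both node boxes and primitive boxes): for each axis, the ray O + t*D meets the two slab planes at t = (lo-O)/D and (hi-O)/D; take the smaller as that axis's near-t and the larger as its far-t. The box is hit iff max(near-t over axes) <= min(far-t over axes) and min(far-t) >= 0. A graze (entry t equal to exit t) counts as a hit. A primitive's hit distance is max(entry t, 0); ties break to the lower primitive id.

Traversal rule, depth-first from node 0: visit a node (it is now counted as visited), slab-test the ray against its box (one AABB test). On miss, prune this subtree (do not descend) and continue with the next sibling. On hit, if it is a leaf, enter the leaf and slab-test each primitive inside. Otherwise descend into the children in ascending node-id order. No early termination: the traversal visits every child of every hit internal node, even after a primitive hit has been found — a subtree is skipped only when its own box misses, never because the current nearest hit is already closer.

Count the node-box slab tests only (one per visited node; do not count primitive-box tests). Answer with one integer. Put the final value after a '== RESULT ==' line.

Walk:
N0 x:[9/2,49/2] y:[34/3,25] z:[-2,39] -> hit [34/3,49/2], descend [10, 19, 25, 29]
  N10 x:[6,23] y:[34/3,55/3] z:[-2,13] -> hit [34/3,13], descend [9, 22, 24]
    N9 x:[41/2,23] y:[34/3,38/3] z:[1,5] -> miss, prune
    N22 x:[6,19/2] y:[35/3,14] z:[-1,13] -> miss, prune
    N24 x:[17/2,19/2] y:[53/3,55/3] z:[-2,-1] -> miss, prune
  N19 x:[33/2,49/2] y:[62/3,73/3] z:[0,22] -> hit [62/3,22], descend [11, 15, 16]
    N11 x:[45/2,49/2] y:[67/3,24] z:[5,6] -> miss, prune
    N15 x:[33/2,18] y:[68/3,73/3] z:[0,1] -> miss, prune
    N16 x:[22,49/2] y:[62/3,21] z:[20,22] -> miss, prune
  N25 x:[8,19] y:[38/3,19] z:[14,38] -> hit [14,19], descend [20, 26, 27, 30]
    N20 x:[8,17/2] y:[16,18] z:[30,32] -> miss, prune
    N26 x:[12,29/2] y:[43/3,49/3] z:[16,21] -> miss, prune
    N27 x:[33/2,18] y:[16,18] z:[14,18] -> hit [33/2,18] leaf, test {P14@t=33/2}
    N30 x:[33/2,19] y:[38/3,19] z:[32,38] -> miss, prune
  N29 x:[9/2,14] y:[21,25] z:[7,39] -> miss, prune

order=[0, 10, 9, 22, 24, 19, 11, 15, 16, 25, 20, 26, 27, 30, 29]  |boxes|=15  |leaves|=1  hit=P14

== RESULT ==
15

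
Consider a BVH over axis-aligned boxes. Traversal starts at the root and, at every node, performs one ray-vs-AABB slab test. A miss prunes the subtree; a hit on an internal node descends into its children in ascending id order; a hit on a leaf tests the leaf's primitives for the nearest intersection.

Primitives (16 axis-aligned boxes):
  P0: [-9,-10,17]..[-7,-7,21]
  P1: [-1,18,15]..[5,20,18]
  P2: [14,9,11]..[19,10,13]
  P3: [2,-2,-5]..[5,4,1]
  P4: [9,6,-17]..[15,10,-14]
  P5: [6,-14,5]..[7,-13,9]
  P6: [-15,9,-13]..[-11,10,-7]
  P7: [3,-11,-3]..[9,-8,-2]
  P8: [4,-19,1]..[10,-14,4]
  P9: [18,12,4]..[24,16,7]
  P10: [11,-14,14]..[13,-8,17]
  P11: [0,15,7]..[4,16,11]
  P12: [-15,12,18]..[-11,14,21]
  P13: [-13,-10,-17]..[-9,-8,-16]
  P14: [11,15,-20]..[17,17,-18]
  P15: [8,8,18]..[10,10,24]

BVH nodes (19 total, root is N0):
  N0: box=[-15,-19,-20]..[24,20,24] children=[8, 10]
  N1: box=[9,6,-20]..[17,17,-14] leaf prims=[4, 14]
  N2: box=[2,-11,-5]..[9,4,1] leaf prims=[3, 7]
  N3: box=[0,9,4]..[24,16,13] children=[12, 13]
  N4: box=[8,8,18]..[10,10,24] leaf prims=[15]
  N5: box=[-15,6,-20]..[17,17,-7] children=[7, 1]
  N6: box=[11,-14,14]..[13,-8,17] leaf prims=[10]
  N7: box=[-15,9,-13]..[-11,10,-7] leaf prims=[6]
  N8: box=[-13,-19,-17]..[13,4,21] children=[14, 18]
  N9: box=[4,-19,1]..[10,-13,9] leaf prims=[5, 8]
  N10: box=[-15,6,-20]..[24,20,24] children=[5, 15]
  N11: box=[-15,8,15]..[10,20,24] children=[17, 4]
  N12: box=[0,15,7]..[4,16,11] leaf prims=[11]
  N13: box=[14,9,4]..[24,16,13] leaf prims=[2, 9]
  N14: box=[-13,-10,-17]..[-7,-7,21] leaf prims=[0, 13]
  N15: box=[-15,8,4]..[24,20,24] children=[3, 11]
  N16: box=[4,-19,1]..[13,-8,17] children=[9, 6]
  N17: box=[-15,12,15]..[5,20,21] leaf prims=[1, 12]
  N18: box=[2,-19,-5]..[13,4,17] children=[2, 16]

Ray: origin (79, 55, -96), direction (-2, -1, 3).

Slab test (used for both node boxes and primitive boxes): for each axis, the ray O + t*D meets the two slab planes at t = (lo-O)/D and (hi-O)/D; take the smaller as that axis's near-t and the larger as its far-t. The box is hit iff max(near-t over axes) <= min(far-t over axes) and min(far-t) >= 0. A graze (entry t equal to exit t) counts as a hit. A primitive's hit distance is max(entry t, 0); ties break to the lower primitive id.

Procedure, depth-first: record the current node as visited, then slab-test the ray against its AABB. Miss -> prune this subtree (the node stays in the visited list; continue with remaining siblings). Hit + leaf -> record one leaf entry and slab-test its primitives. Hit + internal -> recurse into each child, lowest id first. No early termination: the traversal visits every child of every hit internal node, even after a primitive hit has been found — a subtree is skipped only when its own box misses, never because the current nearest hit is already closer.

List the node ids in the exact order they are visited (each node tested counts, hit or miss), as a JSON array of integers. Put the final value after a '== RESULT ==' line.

Trace the traversal:
N0 x:[55/2,47] y:[35,74] z:[76/3,40] -> hit [35,40], descend [8, 10]
  N8 x:[33,46] y:[51,74] z:[79/3,39] -> miss, prune
  N10 x:[55/2,47] y:[35,49] z:[76/3,40] -> hit [35,40], descend [5, 15]
    N5 x:[31,47] y:[38,49] z:[76/3,89/3] -> miss, prune
    N15 x:[55/2,47] y:[35,47] z:[100/3,40] -> hit [35,40], descend [3, 11]
      N3 x:[55/2,79/2] y:[39,46] z:[100/3,109/3] -> miss, prune
      N11 x:[69/2,47] y:[35,47] z:[37,40] -> hit [37,40], descend [4, 17]
        N4 x:[69/2,71/2] y:[45,47] z:[38,40] -> miss, prune
        N17 x:[37,47] y:[35,43] z:[37,39] -> hit [37,39] leaf, test {P1@t=37, P12(miss)}

9 AABB tests over nodes [0, 8, 10, 5, 15, 3, 11, 4, 17]; 1 leaf entered; closest P1.

== RESULT ==
[0, 8, 10, 5, 15, 3, 11, 4, 17]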